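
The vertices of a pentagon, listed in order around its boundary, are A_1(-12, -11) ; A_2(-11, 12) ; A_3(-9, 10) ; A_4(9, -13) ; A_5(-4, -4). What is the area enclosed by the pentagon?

166

Σ = (-265) + (-2) + (27) + (-88) + (-4) = -332
Area = |Σ|/2 = 166.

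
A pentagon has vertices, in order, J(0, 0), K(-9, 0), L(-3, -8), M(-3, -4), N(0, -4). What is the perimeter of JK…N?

30

|JK| = √((-9)² + (0)²) = √81 = 9
|KL| = √((6)² + (-8)²) = √100 = 10
|LM| = √((0)² + (4)²) = √16 = 4
|MN| = √((3)² + (0)²) = √9 = 3
|NJ| = √((0)² + (4)²) = √16 = 4
Perimeter = 9 + 10 + 4 + 3 + 4 = 30.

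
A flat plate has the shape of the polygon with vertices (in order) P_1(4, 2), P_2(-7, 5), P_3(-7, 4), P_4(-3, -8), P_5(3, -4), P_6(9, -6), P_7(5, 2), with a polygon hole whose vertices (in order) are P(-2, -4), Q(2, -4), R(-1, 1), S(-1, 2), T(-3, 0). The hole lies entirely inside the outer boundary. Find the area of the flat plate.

Outer boundary:
Apply the shoelace formula: 2A = Σ (x_i·y_{i+1} − x_{i+1}·y_i), indices taken mod 7.
Cross-terms: 34, 7, 68, 36, 18, 48, 2  ⇒  Σ = 213
Area = |Σ|/2 = 106.5.
Hole:
P→Q: (-2)(-4) − (2)(-4) = 16
Q→R: (2)(1) − (-1)(-4) = -2
R→S: (-1)(2) − (-1)(1) = -1
S→T: (-1)(0) − (-3)(2) = 6
T→P: (-3)(-4) − (-2)(0) = 12
Σ = 31
Area = |Σ|/2 = 15.5.
Net area = 106.5 − 15.5 = 91.

91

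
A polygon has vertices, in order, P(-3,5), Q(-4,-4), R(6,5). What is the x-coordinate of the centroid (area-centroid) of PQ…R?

Apply the shoelace (surveyor's) formula. First the cross-terms c_i = x_i·y_{i+1} − x_{i+1}·y_i:
  32, 4, 45  ⇒  2A = 81, A = 40.5.
Then Σ (x_i + x_{i+1})·c_i = -81, so x̄ = -81 / (6·40.5) = -1/3.

-1/3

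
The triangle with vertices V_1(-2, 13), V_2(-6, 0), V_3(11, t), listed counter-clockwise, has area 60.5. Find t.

25

Write out the shoelace sum; only the two edges meeting at V_3 involve t:
2·Area = [((-6)·t − 11·0) + (11·13 − (-2)·t)] + 78
       = -4·t + 221 = 121
⇒ t = 25.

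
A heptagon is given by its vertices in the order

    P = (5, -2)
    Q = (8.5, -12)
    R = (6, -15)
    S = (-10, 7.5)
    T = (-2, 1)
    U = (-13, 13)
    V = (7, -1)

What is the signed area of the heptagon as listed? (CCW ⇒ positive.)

-149.25

Σ = (-43) + (-55.5) + (-105) + (5) + (-13) + (-78) + (-9) = -298.5
Signed area = Σ/2 = -149.25 (negative ⇒ clockwise traversal).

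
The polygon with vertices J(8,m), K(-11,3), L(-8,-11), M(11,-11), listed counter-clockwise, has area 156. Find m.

-7

The doubled signed area Σ (x_i y_{i+1} − x_{i+1} y_i) is linear in m.
With m=0 it equals 466; the coefficient of m is 22 (from the two edges through J).
So 22·m + 466 = 2·156 = 312 ⇒ m = -7.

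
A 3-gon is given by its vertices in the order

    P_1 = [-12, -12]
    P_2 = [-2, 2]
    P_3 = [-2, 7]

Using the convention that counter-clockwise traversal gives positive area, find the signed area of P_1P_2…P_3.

25

P_1→P_2: (-12)(2) − (-2)(-12) = -48
P_2→P_3: (-2)(7) − (-2)(2) = -10
P_3→P_1: (-2)(-12) − (-12)(7) = 108
Σ = 50
Signed area = Σ/2 = 25 (positive ⇒ counter-clockwise traversal).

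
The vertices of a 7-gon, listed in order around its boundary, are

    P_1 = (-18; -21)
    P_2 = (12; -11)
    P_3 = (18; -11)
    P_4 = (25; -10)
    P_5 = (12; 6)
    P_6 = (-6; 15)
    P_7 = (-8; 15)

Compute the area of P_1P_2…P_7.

782.5

Σ = (450) + (66) + (95) + (270) + (216) + (30) + (438) = 1565
Area = |Σ|/2 = 782.5.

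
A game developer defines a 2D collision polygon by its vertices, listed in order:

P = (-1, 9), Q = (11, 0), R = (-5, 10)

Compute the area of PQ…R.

Apply the shoelace formula: 2A = Σ (x_i·y_{i+1} − x_{i+1}·y_i), indices taken mod 3.
Cross-terms: -99, 110, -35  ⇒  Σ = -24
Area = |Σ|/2 = 12.

12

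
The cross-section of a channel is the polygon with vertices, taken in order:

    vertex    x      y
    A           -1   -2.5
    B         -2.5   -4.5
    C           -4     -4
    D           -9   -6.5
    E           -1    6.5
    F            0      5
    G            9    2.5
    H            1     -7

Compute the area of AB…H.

104.875

Apply the surveyor's formula: 2A = Σ (x_i·y_{i+1} − x_{i+1}·y_i), indices taken mod 8.
A→B: (-1)(-4.5) − (-2.5)(-2.5) = -1.75
B→C: (-2.5)(-4) − (-4)(-4.5) = -8
C→D: (-4)(-6.5) − (-9)(-4) = -10
D→E: (-9)(6.5) − (-1)(-6.5) = -65
E→F: (-1)(5) − (0)(6.5) = -5
F→G: (0)(2.5) − (9)(5) = -45
G→H: (9)(-7) − (1)(2.5) = -65.5
H→A: (1)(-2.5) − (-1)(-7) = -9.5
Σ = -209.75
Area = |Σ|/2 = 104.875.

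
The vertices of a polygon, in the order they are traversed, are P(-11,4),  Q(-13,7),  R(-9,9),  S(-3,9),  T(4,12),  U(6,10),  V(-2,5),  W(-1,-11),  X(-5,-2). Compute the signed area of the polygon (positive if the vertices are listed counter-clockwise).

-127.5

Σ = (-25) + (-54) + (-54) + (-72) + (-32) + (50) + (27) + (-53) + (-42) = -255
Signed area = Σ/2 = -127.5 (negative ⇒ clockwise traversal).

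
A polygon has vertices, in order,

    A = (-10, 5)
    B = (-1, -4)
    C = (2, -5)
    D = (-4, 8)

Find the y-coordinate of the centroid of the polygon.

Apply Gauss's area formula. First the cross-terms c_i = x_i·y_{i+1} − x_{i+1}·y_i:
  45, 13, -4, 60  ⇒  2A = 114, A = 57.
Then Σ (y_i + y_{i+1})·c_i = 696, so ȳ = 696 / (6·57) = 116/57.

116/57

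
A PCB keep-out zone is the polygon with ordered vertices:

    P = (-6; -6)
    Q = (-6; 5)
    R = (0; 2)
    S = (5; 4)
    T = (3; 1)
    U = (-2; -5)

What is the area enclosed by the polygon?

63

Σ = (-66) + (-12) + (-10) + (-7) + (-13) + (-18) = -126
Area = |Σ|/2 = 63.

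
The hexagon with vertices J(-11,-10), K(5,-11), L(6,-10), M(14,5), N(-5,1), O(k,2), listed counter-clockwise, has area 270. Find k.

Write out the shoelace sum; only the two edges meeting at O involve k:
2·Area = [((-5)·2 − k·1) + (k·(-10) − (-11)·2)] + 396
       = -11·k + 408 = 540
⇒ k = -12.

-12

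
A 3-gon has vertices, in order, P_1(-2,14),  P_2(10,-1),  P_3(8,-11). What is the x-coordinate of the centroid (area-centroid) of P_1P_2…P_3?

Apply the surveyor's formula. First the cross-terms c_i = x_i·y_{i+1} − x_{i+1}·y_i:
  -138, -102, 90  ⇒  2A = -150, A = -75.
Then Σ (x_i + x_{i+1})·c_i = -2400, so x̄ = -2400 / (6·(-75)) = 16/3.

16/3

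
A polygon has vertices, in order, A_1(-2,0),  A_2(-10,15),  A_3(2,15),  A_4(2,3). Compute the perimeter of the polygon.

46

|A_1A_2| = √((-8)² + (15)²) = √289 = 17
|A_2A_3| = √((12)² + (0)²) = √144 = 12
|A_3A_4| = √((0)² + (-12)²) = √144 = 12
|A_4A_1| = √((-4)² + (-3)²) = √25 = 5
Perimeter = 17 + 12 + 12 + 5 = 46.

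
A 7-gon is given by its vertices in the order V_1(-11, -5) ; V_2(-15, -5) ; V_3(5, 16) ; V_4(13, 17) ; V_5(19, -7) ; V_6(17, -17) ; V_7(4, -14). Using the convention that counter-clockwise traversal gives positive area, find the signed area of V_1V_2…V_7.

Apply the shoelace formula: 2A = Σ (x_i·y_{i+1} − x_{i+1}·y_i), indices taken mod 7.
Σ = (-20) + (-215) + (-123) + (-414) + (-204) + (-170) + (-174) = -1320
Signed area = Σ/2 = -660 (negative ⇒ clockwise traversal).

-660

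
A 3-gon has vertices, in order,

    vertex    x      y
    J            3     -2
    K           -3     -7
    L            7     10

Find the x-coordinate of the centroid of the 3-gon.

7/3

Apply Gauss's area formula. First the cross-terms c_i = x_i·y_{i+1} − x_{i+1}·y_i:
  -27, 19, -44  ⇒  2A = -52, A = -26.
Then Σ (x_i + x_{i+1})·c_i = -364, so x̄ = -364 / (6·(-26)) = 7/3.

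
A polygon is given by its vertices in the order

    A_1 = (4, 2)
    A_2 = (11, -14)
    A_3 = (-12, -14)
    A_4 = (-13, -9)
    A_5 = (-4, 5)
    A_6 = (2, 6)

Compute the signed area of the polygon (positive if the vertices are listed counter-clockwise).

Cross-terms: -78, -322, -74, -101, -34, -20  ⇒  Σ = -629
Signed area = Σ/2 = -314.5 (negative ⇒ clockwise traversal).

-314.5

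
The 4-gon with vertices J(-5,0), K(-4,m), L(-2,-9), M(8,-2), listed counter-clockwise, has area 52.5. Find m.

-1

The doubled signed area Σ (x_i y_{i+1} − x_{i+1} y_i) is linear in m.
With m=0 it equals 102; the coefficient of m is -3 (from the two edges through K).
So -3·m + 102 = 2·52.5 = 105 ⇒ m = -1.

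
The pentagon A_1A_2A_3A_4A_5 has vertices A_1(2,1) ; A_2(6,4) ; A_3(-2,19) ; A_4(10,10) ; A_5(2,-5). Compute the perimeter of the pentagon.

60

|A_1A_2| = √((4)² + (3)²) = √25 = 5
|A_2A_3| = √((-8)² + (15)²) = √289 = 17
|A_3A_4| = √((12)² + (-9)²) = √225 = 15
|A_4A_5| = √((-8)² + (-15)²) = √289 = 17
|A_5A_1| = √((0)² + (6)²) = √36 = 6
Perimeter = 5 + 17 + 15 + 17 + 6 = 60.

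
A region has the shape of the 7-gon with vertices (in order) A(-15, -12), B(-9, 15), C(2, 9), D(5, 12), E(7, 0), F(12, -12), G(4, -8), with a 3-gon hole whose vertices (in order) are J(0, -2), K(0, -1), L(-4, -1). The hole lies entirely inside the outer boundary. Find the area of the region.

422.5

Outer boundary:
Cross-terms: -333, -111, -21, -84, -84, -48, -168  ⇒  Σ = -849
Area = |Σ|/2 = 424.5.
Hole:
Apply the shoelace formula: 2A = Σ (x_i·y_{i+1} − x_{i+1}·y_i), indices taken mod 3.
Σ = (0) + (-4) + (8) = 4
Area = |Σ|/2 = 2.
Net area = 424.5 − 2 = 422.5.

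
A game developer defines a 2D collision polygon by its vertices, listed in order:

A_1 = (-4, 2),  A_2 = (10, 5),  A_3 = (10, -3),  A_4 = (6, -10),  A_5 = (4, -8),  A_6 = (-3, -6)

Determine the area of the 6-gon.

Apply the surveyor's formula: 2A = Σ (x_i·y_{i+1} − x_{i+1}·y_i), indices taken mod 6.
Σ = (-40) + (-80) + (-82) + (-8) + (-48) + (-30) = -288
Area = |Σ|/2 = 144.

144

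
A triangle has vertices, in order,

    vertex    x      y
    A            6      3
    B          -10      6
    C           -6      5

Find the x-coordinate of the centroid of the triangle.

Apply Gauss's area formula. First the cross-terms c_i = x_i·y_{i+1} − x_{i+1}·y_i:
  66, -14, -48  ⇒  2A = 4, A = 2.
Then Σ (x_i + x_{i+1})·c_i = -40, so x̄ = -40 / (6·2) = -10/3.

-10/3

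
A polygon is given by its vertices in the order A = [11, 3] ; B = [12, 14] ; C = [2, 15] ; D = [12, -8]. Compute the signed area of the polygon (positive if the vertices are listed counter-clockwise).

Σ = (118) + (152) + (-196) + (124) = 198
Signed area = Σ/2 = 99 (positive ⇒ counter-clockwise traversal).

99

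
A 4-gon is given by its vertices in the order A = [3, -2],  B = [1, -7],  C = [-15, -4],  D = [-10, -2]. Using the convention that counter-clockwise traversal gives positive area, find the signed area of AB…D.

-56

Apply the shoelace formula: 2A = Σ (x_i·y_{i+1} − x_{i+1}·y_i), indices taken mod 4.
Cross-terms: -19, -109, -10, 26  ⇒  Σ = -112
Signed area = Σ/2 = -56 (negative ⇒ clockwise traversal).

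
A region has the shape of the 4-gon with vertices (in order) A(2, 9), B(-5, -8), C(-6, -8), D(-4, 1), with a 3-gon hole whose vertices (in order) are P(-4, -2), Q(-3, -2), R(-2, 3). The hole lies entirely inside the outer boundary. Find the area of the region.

25

Outer boundary:
A→B: (2)(-8) − (-5)(9) = 29
B→C: (-5)(-8) − (-6)(-8) = -8
C→D: (-6)(1) − (-4)(-8) = -38
D→A: (-4)(9) − (2)(1) = -38
Σ = -55
Area = |Σ|/2 = 27.5.
Hole:
Apply Gauss's area formula: 2A = Σ (x_i·y_{i+1} − x_{i+1}·y_i), indices taken mod 3.
Σ = (2) + (-13) + (16) = 5
Area = |Σ|/2 = 2.5.
Net area = 27.5 − 2.5 = 25.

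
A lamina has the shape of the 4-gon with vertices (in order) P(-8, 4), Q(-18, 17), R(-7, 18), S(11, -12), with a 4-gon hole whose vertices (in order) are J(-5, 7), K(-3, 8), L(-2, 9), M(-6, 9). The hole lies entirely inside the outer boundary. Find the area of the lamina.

213

Outer boundary:
Apply Gauss's area formula: 2A = Σ (x_i·y_{i+1} − x_{i+1}·y_i), indices taken mod 4.
Σ = (-64) + (-205) + (-114) + (-52) = -435
Area = |Σ|/2 = 217.5.
Hole:
J→K: (-5)(8) − (-3)(7) = -19
K→L: (-3)(9) − (-2)(8) = -11
L→M: (-2)(9) − (-6)(9) = 36
M→J: (-6)(7) − (-5)(9) = 3
Σ = 9
Area = |Σ|/2 = 4.5.
Net area = 217.5 − 4.5 = 213.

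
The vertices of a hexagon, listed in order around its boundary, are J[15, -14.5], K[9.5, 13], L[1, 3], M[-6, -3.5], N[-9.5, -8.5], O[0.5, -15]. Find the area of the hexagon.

372.5

Cross-terms: 332.75, 15.5, 14.5, 17.75, 146.75, 217.75  ⇒  Σ = 745
Area = |Σ|/2 = 372.5.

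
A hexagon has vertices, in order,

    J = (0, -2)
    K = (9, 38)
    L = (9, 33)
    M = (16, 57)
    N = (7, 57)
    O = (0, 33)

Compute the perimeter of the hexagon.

140

|JK| = √((9)² + (40)²) = √1681 = 41
|KL| = √((0)² + (-5)²) = √25 = 5
|LM| = √((7)² + (24)²) = √625 = 25
|MN| = √((-9)² + (0)²) = √81 = 9
|NO| = √((-7)² + (-24)²) = √625 = 25
|OJ| = √((0)² + (-35)²) = √1225 = 35
Perimeter = 41 + 5 + 25 + 9 + 25 + 35 = 140.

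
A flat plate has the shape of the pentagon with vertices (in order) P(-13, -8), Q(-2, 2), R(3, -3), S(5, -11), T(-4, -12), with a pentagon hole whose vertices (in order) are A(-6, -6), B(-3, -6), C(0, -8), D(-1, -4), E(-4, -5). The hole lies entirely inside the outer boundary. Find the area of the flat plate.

135.5

Outer boundary:
Apply the surveyor's formula: 2A = Σ (x_i·y_{i+1} − x_{i+1}·y_i), indices taken mod 5.
Σ = (-42) + (0) + (-18) + (-104) + (-124) = -288
Area = |Σ|/2 = 144.
Hole:
Apply the surveyor's formula: 2A = Σ (x_i·y_{i+1} − x_{i+1}·y_i), indices taken mod 5.
Cross-terms: 18, 24, -8, -11, -6  ⇒  Σ = 17
Area = |Σ|/2 = 8.5.
Net area = 144 − 8.5 = 135.5.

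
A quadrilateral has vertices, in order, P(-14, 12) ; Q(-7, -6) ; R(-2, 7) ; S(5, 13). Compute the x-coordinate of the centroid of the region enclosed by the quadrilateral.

-445/72

Apply the shoelace (surveyor's) formula. First the cross-terms c_i = x_i·y_{i+1} − x_{i+1}·y_i:
  168, -61, -61, 242  ⇒  2A = 288, A = 144.
Then Σ (x_i + x_{i+1})·c_i = -5340, so x̄ = -5340 / (6·144) = -445/72.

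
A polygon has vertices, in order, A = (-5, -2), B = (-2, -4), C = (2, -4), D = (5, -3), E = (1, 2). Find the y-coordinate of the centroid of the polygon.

Apply Gauss's area formula. First the cross-terms c_i = x_i·y_{i+1} − x_{i+1}·y_i:
  16, 16, 14, 13, 8  ⇒  2A = 67, A = 33.5.
Then Σ (y_i + y_{i+1})·c_i = -335, so ȳ = -335 / (6·33.5) = -5/3.

-5/3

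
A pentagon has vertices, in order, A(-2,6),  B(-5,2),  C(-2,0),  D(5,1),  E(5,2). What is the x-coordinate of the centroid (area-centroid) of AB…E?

Apply Gauss's area formula. First the cross-terms c_i = x_i·y_{i+1} − x_{i+1}·y_i:
  26, 4, -2, 5, 34  ⇒  2A = 67, A = 33.5.
Then Σ (x_i + x_{i+1})·c_i = -64, so x̄ = -64 / (6·33.5) = -64/201.

-64/201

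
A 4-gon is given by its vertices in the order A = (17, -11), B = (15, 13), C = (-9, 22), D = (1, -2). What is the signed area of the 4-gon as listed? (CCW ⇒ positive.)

426

A→B: (17)(13) − (15)(-11) = 386
B→C: (15)(22) − (-9)(13) = 447
C→D: (-9)(-2) − (1)(22) = -4
D→A: (1)(-11) − (17)(-2) = 23
Σ = 852
Signed area = Σ/2 = 426 (positive ⇒ counter-clockwise traversal).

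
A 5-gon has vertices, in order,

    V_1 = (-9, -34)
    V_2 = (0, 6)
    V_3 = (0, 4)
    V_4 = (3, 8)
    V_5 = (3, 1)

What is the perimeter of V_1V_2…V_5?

92

|V_1V_2| = √((9)² + (40)²) = √1681 = 41
|V_2V_3| = √((0)² + (-2)²) = √4 = 2
|V_3V_4| = √((3)² + (4)²) = √25 = 5
|V_4V_5| = √((0)² + (-7)²) = √49 = 7
|V_5V_1| = √((-12)² + (-35)²) = √1369 = 37
Perimeter = 41 + 2 + 5 + 7 + 37 = 92.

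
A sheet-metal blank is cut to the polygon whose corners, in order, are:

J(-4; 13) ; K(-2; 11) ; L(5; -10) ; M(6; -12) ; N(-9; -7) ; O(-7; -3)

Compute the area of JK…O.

Apply the shoelace formula: 2A = Σ (x_i·y_{i+1} − x_{i+1}·y_i), indices taken mod 6.
J→K: (-4)(11) − (-2)(13) = -18
K→L: (-2)(-10) − (5)(11) = -35
L→M: (5)(-12) − (6)(-10) = 0
M→N: (6)(-7) − (-9)(-12) = -150
N→O: (-9)(-3) − (-7)(-7) = -22
O→J: (-7)(13) − (-4)(-3) = -103
Σ = -328
Area = |Σ|/2 = 164.

164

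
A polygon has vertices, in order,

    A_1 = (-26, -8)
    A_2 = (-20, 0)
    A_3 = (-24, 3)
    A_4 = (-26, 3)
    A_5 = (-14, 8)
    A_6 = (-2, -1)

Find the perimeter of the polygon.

|A_1A_2| = √((6)² + (8)²) = √100 = 10
|A_2A_3| = √((-4)² + (3)²) = √25 = 5
|A_3A_4| = √((-2)² + (0)²) = √4 = 2
|A_4A_5| = √((12)² + (5)²) = √169 = 13
|A_5A_6| = √((12)² + (-9)²) = √225 = 15
|A_6A_1| = √((-24)² + (-7)²) = √625 = 25
Perimeter = 10 + 5 + 2 + 13 + 15 + 25 = 70.

70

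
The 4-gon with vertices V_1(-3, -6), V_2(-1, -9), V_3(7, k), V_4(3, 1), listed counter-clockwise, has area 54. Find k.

The doubled signed area Σ (x_i y_{i+1} − x_{i+1} y_i) is linear in k.
With k=0 it equals 76; the coefficient of k is -4 (from the two edges through V_3).
So -4·k + 76 = 2·54 = 108 ⇒ k = -8.

-8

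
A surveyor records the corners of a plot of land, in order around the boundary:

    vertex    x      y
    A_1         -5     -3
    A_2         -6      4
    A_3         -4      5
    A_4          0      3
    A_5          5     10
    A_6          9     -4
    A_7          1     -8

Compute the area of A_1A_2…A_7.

Apply the shoelace formula: 2A = Σ (x_i·y_{i+1} − x_{i+1}·y_i), indices taken mod 7.
A_1→A_2: (-5)(4) − (-6)(-3) = -38
A_2→A_3: (-6)(5) − (-4)(4) = -14
A_3→A_4: (-4)(3) − (0)(5) = -12
A_4→A_5: (0)(10) − (5)(3) = -15
A_5→A_6: (5)(-4) − (9)(10) = -110
A_6→A_7: (9)(-8) − (1)(-4) = -68
A_7→A_1: (1)(-3) − (-5)(-8) = -43
Σ = -300
Area = |Σ|/2 = 150.

150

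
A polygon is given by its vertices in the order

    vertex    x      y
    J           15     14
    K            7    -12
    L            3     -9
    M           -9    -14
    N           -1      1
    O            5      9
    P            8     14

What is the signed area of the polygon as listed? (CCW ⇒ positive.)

-282.5

Apply the surveyor's formula: 2A = Σ (x_i·y_{i+1} − x_{i+1}·y_i), indices taken mod 7.
Σ = (-278) + (-27) + (-123) + (-23) + (-14) + (-2) + (-98) = -565
Signed area = Σ/2 = -282.5 (negative ⇒ clockwise traversal).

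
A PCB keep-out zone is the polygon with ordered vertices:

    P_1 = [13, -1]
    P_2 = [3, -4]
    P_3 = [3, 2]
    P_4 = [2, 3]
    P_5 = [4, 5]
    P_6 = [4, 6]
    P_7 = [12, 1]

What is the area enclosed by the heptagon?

Apply the shoelace (surveyor's) formula: 2A = Σ (x_i·y_{i+1} − x_{i+1}·y_i), indices taken mod 7.
Σ = (-49) + (18) + (5) + (-2) + (4) + (-68) + (-25) = -117
Area = |Σ|/2 = 58.5.

58.5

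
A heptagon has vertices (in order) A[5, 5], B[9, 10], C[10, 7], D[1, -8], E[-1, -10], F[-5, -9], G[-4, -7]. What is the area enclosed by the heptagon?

82

Apply Gauss's area formula: 2A = Σ (x_i·y_{i+1} − x_{i+1}·y_i), indices taken mod 7.
Σ = (5) + (-37) + (-87) + (-18) + (-41) + (-1) + (15) = -164
Area = |Σ|/2 = 82.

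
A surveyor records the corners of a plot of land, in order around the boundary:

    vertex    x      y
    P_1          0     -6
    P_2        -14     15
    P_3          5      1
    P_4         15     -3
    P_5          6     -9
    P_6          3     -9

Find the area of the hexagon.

Apply the shoelace (surveyor's) formula: 2A = Σ (x_i·y_{i+1} − x_{i+1}·y_i), indices taken mod 6.
Σ = (-84) + (-89) + (-30) + (-117) + (-27) + (-18) = -365
Area = |Σ|/2 = 182.5.

182.5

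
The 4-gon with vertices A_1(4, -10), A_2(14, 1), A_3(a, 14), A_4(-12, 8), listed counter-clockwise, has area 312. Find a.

Write out the shoelace sum; only the two edges meeting at A_3 involve a:
2·Area = [(14·14 − a·1) + (a·8 − (-12)·14)] + 232
       = 7·a + 596 = 624
⇒ a = 4.

4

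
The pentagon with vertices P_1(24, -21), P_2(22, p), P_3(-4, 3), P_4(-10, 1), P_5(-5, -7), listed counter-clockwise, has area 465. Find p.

1

The doubled signed area Σ (x_i y_{i+1} − x_{i+1} y_i) is linear in p.
With p=0 it equals 902; the coefficient of p is 28 (from the two edges through P_2).
So 28·p + 902 = 2·465 = 930 ⇒ p = 1.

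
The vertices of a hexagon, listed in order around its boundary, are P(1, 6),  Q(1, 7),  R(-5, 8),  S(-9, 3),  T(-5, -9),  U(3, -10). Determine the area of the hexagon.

Cross-terms: 1, 43, 57, 96, 77, 28  ⇒  Σ = 302
Area = |Σ|/2 = 151.

151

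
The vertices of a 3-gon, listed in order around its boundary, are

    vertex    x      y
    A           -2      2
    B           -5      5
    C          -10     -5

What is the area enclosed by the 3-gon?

Apply Gauss's area formula: 2A = Σ (x_i·y_{i+1} − x_{i+1}·y_i), indices taken mod 3.
A→B: (-2)(5) − (-5)(2) = 0
B→C: (-5)(-5) − (-10)(5) = 75
C→A: (-10)(2) − (-2)(-5) = -30
Σ = 45
Area = |Σ|/2 = 22.5.

22.5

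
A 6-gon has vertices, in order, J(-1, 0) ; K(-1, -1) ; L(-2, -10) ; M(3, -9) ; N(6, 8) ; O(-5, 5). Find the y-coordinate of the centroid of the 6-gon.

Apply the shoelace (surveyor's) formula. First the cross-terms c_i = x_i·y_{i+1} − x_{i+1}·y_i:
  1, 8, 48, 78, 70, 5  ⇒  2A = 210, A = 105.
Then Σ (y_i + y_{i+1})·c_i = -144, so ȳ = -144 / (6·105) = -8/35.

-8/35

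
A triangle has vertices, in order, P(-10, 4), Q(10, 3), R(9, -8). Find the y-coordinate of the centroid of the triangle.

-1/3

Apply the shoelace (surveyor's) formula. First the cross-terms c_i = x_i·y_{i+1} − x_{i+1}·y_i:
  -70, -107, -44  ⇒  2A = -221, A = -110.5.
Then Σ (y_i + y_{i+1})·c_i = 221, so ȳ = 221 / (6·(-110.5)) = -1/3.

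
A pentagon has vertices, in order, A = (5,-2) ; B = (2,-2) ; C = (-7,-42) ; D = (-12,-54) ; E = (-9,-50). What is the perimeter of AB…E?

112

|AB| = √((-3)² + (0)²) = √9 = 3
|BC| = √((-9)² + (-40)²) = √1681 = 41
|CD| = √((-5)² + (-12)²) = √169 = 13
|DE| = √((3)² + (4)²) = √25 = 5
|EA| = √((14)² + (48)²) = √2500 = 50
Perimeter = 3 + 41 + 13 + 5 + 50 = 112.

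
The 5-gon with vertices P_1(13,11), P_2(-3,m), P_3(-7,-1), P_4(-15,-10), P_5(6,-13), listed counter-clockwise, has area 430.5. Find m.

14

The doubled signed area Σ (x_i y_{i+1} − x_{i+1} y_i) is linear in m.
With m=0 it equals 581; the coefficient of m is 20 (from the two edges through P_2).
So 20·m + 581 = 2·430.5 = 861 ⇒ m = 14.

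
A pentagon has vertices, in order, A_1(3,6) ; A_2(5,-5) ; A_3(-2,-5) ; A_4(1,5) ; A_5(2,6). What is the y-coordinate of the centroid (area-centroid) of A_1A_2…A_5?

-63/95

Apply the surveyor's formula. First the cross-terms c_i = x_i·y_{i+1} − x_{i+1}·y_i:
  -45, -35, -5, -4, -6  ⇒  2A = -95, A = -47.5.
Then Σ (y_i + y_{i+1})·c_i = 189, so ȳ = 189 / (6·(-47.5)) = -63/95.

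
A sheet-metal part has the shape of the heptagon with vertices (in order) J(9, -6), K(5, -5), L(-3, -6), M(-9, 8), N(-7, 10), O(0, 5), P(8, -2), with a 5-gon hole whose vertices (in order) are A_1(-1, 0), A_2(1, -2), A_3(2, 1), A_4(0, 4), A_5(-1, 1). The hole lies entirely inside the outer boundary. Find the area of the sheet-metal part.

128.5

Outer boundary:
Apply the shoelace formula: 2A = Σ (x_i·y_{i+1} − x_{i+1}·y_i), indices taken mod 7.
J→K: (9)(-5) − (5)(-6) = -15
K→L: (5)(-6) − (-3)(-5) = -45
L→M: (-3)(8) − (-9)(-6) = -78
M→N: (-9)(10) − (-7)(8) = -34
N→O: (-7)(5) − (0)(10) = -35
O→P: (0)(-2) − (8)(5) = -40
P→J: (8)(-6) − (9)(-2) = -30
Σ = -277
Area = |Σ|/2 = 138.5.
Hole:
A_1→A_2: (-1)(-2) − (1)(0) = 2
A_2→A_3: (1)(1) − (2)(-2) = 5
A_3→A_4: (2)(4) − (0)(1) = 8
A_4→A_5: (0)(1) − (-1)(4) = 4
A_5→A_1: (-1)(0) − (-1)(1) = 1
Σ = 20
Area = |Σ|/2 = 10.
Net area = 138.5 − 10 = 128.5.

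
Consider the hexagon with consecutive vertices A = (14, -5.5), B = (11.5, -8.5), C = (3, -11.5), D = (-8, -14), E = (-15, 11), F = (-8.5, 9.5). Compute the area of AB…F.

Cross-terms: -55.75, -106.75, -134, -298, -49, -86.25  ⇒  Σ = -729.75
Area = |Σ|/2 = 364.875.

364.875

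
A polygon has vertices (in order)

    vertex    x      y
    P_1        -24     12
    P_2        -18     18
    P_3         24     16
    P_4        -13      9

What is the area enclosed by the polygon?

Apply Gauss's area formula: 2A = Σ (x_i·y_{i+1} − x_{i+1}·y_i), indices taken mod 4.
Cross-terms: -216, -720, 424, 60  ⇒  Σ = -452
Area = |Σ|/2 = 226.

226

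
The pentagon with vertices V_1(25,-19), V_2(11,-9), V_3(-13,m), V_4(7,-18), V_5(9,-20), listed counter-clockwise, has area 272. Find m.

Write out the shoelace sum; only the two edges meeting at V_3 involve m:
2·Area = [(11·m − (-13)·(-9)) + ((-13)·(-18) − 7·m)] + 335
       = 4·m + 452 = 544
⇒ m = 23.

23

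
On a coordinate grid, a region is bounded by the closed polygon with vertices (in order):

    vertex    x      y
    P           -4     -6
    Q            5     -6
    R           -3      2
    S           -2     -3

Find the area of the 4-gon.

29.5

P→Q: (-4)(-6) − (5)(-6) = 54
Q→R: (5)(2) − (-3)(-6) = -8
R→S: (-3)(-3) − (-2)(2) = 13
S→P: (-2)(-6) − (-4)(-3) = 0
Σ = 59
Area = |Σ|/2 = 29.5.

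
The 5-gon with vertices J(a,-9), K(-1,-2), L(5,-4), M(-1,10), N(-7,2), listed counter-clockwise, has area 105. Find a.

-7

Write out the shoelace sum; only the two edges meeting at J involve a:
2·Area = [((-7)·(-9) − a·2) + (a·(-2) − (-1)·(-9))] + 128
       = -4·a + 182 = 210
⇒ a = -7.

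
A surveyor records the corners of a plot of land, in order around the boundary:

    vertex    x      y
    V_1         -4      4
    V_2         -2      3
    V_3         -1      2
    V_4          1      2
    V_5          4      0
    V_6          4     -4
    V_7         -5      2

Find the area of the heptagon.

Apply Gauss's area formula: 2A = Σ (x_i·y_{i+1} − x_{i+1}·y_i), indices taken mod 7.
Σ = (-4) + (-1) + (-4) + (-8) + (-16) + (-12) + (-12) = -57
Area = |Σ|/2 = 28.5.

28.5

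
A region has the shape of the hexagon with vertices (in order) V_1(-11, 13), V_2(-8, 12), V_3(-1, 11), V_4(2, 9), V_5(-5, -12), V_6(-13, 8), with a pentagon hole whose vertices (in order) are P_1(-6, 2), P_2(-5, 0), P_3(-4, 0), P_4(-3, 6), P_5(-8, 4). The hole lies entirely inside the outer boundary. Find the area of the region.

180.5

Outer boundary:
Apply the shoelace formula: 2A = Σ (x_i·y_{i+1} − x_{i+1}·y_i), indices taken mod 6.
Σ = (-28) + (-76) + (-31) + (21) + (-196) + (-81) = -391
Area = |Σ|/2 = 195.5.
Hole:
Apply Gauss's area formula: 2A = Σ (x_i·y_{i+1} − x_{i+1}·y_i), indices taken mod 5.
P_1→P_2: (-6)(0) − (-5)(2) = 10
P_2→P_3: (-5)(0) − (-4)(0) = 0
P_3→P_4: (-4)(6) − (-3)(0) = -24
P_4→P_5: (-3)(4) − (-8)(6) = 36
P_5→P_1: (-8)(2) − (-6)(4) = 8
Σ = 30
Area = |Σ|/2 = 15.
Net area = 195.5 − 15 = 180.5.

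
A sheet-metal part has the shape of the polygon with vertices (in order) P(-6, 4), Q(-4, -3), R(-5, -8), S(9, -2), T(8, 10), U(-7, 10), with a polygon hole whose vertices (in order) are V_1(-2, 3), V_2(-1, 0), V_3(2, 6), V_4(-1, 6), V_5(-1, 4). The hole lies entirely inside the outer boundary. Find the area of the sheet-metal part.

199.5

Outer boundary:
Apply the surveyor's formula: 2A = Σ (x_i·y_{i+1} − x_{i+1}·y_i), indices taken mod 6.
Σ = (34) + (17) + (82) + (106) + (150) + (32) = 421
Area = |Σ|/2 = 210.5.
Hole:
Apply the surveyor's formula: 2A = Σ (x_i·y_{i+1} − x_{i+1}·y_i), indices taken mod 5.
Σ = (3) + (-6) + (18) + (2) + (5) = 22
Area = |Σ|/2 = 11.
Net area = 210.5 − 11 = 199.5.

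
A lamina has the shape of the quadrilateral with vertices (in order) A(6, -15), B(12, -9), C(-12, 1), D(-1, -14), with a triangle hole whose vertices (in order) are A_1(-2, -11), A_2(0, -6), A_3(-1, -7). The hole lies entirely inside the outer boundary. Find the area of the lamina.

147.5

Outer boundary:
Apply the shoelace (surveyor's) formula: 2A = Σ (x_i·y_{i+1} − x_{i+1}·y_i), indices taken mod 4.
A→B: (6)(-9) − (12)(-15) = 126
B→C: (12)(1) − (-12)(-9) = -96
C→D: (-12)(-14) − (-1)(1) = 169
D→A: (-1)(-15) − (6)(-14) = 99
Σ = 298
Area = |Σ|/2 = 149.
Hole:
A_1→A_2: (-2)(-6) − (0)(-11) = 12
A_2→A_3: (0)(-7) − (-1)(-6) = -6
A_3→A_1: (-1)(-11) − (-2)(-7) = -3
Σ = 3
Area = |Σ|/2 = 1.5.
Net area = 149 − 1.5 = 147.5.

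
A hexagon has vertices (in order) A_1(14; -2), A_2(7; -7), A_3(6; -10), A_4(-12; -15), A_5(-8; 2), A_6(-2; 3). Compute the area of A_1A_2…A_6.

262

Σ = (-84) + (-28) + (-210) + (-144) + (-20) + (-38) = -524
Area = |Σ|/2 = 262.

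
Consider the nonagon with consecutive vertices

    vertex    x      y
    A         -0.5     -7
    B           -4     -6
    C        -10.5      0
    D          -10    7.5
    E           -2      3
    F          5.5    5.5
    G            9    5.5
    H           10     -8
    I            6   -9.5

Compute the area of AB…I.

Apply the surveyor's formula: 2A = Σ (x_i·y_{i+1} − x_{i+1}·y_i), indices taken mod 9.
Cross-terms: -25, -63, -78.75, -15, -27.5, -19.25, -127, -47, -46.75  ⇒  Σ = -449.25
Area = |Σ|/2 = 224.625.

224.625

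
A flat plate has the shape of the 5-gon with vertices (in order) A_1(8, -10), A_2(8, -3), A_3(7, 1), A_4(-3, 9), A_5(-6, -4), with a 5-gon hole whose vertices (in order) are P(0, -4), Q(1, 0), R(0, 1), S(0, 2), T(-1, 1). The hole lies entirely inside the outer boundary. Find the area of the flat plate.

149

Outer boundary:
Apply the shoelace (surveyor's) formula: 2A = Σ (x_i·y_{i+1} − x_{i+1}·y_i), indices taken mod 5.
Cross-terms: 56, 29, 66, 66, 92  ⇒  Σ = 309
Area = |Σ|/2 = 154.5.
Hole:
Cross-terms: 4, 1, 0, 2, 4  ⇒  Σ = 11
Area = |Σ|/2 = 5.5.
Net area = 154.5 − 5.5 = 149.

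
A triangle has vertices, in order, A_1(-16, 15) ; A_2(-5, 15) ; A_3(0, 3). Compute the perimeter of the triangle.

|A_1A_2| = √((11)² + (0)²) = √121 = 11
|A_2A_3| = √((5)² + (-12)²) = √169 = 13
|A_3A_1| = √((-16)² + (12)²) = √400 = 20
Perimeter = 11 + 13 + 20 = 44.

44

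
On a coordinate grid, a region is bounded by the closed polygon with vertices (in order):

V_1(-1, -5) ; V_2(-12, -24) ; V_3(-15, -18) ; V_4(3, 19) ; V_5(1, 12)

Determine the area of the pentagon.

Apply Gauss's area formula: 2A = Σ (x_i·y_{i+1} − x_{i+1}·y_i), indices taken mod 5.
V_1→V_2: (-1)(-24) − (-12)(-5) = -36
V_2→V_3: (-12)(-18) − (-15)(-24) = -144
V_3→V_4: (-15)(19) − (3)(-18) = -231
V_4→V_5: (3)(12) − (1)(19) = 17
V_5→V_1: (1)(-5) − (-1)(12) = 7
Σ = -387
Area = |Σ|/2 = 193.5.

193.5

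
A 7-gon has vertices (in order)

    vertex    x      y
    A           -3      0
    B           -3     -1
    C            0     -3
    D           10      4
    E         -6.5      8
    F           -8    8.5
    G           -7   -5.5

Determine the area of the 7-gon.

121.875

Σ = (3) + (9) + (30) + (106) + (8.75) + (103.5) + (-16.5) = 243.75
Area = |Σ|/2 = 121.875.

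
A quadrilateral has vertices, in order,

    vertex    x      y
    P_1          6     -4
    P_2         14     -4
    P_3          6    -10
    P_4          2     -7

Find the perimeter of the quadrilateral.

|P_1P_2| = √((8)² + (0)²) = √64 = 8
|P_2P_3| = √((-8)² + (-6)²) = √100 = 10
|P_3P_4| = √((-4)² + (3)²) = √25 = 5
|P_4P_1| = √((4)² + (3)²) = √25 = 5
Perimeter = 8 + 10 + 5 + 5 = 28.

28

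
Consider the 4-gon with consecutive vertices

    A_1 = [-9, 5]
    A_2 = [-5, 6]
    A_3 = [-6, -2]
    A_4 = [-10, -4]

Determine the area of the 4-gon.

Apply Gauss's area formula: 2A = Σ (x_i·y_{i+1} − x_{i+1}·y_i), indices taken mod 4.
Σ = (-29) + (46) + (4) + (-86) = -65
Area = |Σ|/2 = 32.5.

32.5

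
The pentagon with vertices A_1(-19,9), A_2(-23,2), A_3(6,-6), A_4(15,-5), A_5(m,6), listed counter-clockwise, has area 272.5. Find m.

-1

Write out the shoelace sum; only the two edges meeting at A_5 involve m:
2·Area = [(15·6 − m·(-5)) + (m·9 − (-19)·6)] + 355
       = 14·m + 559 = 545
⇒ m = -1.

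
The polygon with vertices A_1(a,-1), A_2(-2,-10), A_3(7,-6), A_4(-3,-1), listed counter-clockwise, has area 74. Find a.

The doubled signed area Σ (x_i y_{i+1} − x_{i+1} y_i) is linear in a.
With a=0 it equals 58; the coefficient of a is -9 (from the two edges through A_1).
So -9·a + 58 = 2·74 = 148 ⇒ a = -10.

-10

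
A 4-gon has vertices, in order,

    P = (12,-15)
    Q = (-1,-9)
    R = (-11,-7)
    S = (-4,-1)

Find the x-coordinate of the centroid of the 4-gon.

Apply the shoelace formula. First the cross-terms c_i = x_i·y_{i+1} − x_{i+1}·y_i:
  -123, -92, -17, 72  ⇒  2A = -160, A = -80.
Then Σ (x_i + x_{i+1})·c_i = 582, so x̄ = 582 / (6·(-80)) = -1.2125.

-1.2125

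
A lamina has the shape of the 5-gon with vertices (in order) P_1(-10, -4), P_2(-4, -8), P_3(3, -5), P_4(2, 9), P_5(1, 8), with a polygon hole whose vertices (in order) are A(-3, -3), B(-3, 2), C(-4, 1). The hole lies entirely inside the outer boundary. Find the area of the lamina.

Outer boundary:
Apply Gauss's area formula: 2A = Σ (x_i·y_{i+1} − x_{i+1}·y_i), indices taken mod 5.
Cross-terms: 64, 44, 37, 7, 76  ⇒  Σ = 228
Area = |Σ|/2 = 114.
Hole:
A→B: (-3)(2) − (-3)(-3) = -15
B→C: (-3)(1) − (-4)(2) = 5
C→A: (-4)(-3) − (-3)(1) = 15
Σ = 5
Area = |Σ|/2 = 2.5.
Net area = 114 − 2.5 = 111.5.

111.5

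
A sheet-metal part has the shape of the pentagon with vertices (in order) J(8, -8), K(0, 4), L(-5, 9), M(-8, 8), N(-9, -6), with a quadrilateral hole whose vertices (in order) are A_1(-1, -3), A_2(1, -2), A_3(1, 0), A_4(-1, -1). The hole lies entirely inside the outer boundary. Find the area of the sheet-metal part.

158

Outer boundary:
Σ = (32) + (20) + (32) + (120) + (120) = 324
Area = |Σ|/2 = 162.
Hole:
Apply Gauss's area formula: 2A = Σ (x_i·y_{i+1} − x_{i+1}·y_i), indices taken mod 4.
Σ = (5) + (2) + (-1) + (2) = 8
Area = |Σ|/2 = 4.
Net area = 162 − 4 = 158.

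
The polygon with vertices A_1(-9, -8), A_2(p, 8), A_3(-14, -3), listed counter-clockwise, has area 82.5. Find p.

8

Write out the shoelace sum; only the two edges meeting at A_2 involve p:
2·Area = [((-9)·8 − p·(-8)) + (p·(-3) − (-14)·8)] + 85
       = 5·p + 125 = 165
⇒ p = 8.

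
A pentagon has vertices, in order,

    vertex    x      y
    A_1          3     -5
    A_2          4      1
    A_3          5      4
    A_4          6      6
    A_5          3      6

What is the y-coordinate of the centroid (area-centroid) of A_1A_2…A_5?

Apply the surveyor's formula. First the cross-terms c_i = x_i·y_{i+1} − x_{i+1}·y_i:
  23, 11, 6, 18, -33  ⇒  2A = 25, A = 12.5.
Then Σ (y_i + y_{i+1})·c_i = 206, so ȳ = 206 / (6·12.5) = 206/75.

206/75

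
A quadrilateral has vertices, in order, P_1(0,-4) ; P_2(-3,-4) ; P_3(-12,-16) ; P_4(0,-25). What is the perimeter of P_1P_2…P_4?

|P_1P_2| = √((-3)² + (0)²) = √9 = 3
|P_2P_3| = √((-9)² + (-12)²) = √225 = 15
|P_3P_4| = √((12)² + (-9)²) = √225 = 15
|P_4P_1| = √((0)² + (21)²) = √441 = 21
Perimeter = 3 + 15 + 15 + 21 = 54.

54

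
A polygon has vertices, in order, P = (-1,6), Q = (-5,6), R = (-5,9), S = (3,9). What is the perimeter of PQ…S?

|PQ| = √((-4)² + (0)²) = √16 = 4
|QR| = √((0)² + (3)²) = √9 = 3
|RS| = √((8)² + (0)²) = √64 = 8
|SP| = √((-4)² + (-3)²) = √25 = 5
Perimeter = 4 + 3 + 8 + 5 = 20.

20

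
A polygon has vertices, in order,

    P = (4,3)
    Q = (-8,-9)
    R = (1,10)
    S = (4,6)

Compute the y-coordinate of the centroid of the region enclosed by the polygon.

217/129

Apply Gauss's area formula. First the cross-terms c_i = x_i·y_{i+1} − x_{i+1}·y_i:
  -12, -71, -34, -12  ⇒  2A = -129, A = -64.5.
Then Σ (y_i + y_{i+1})·c_i = -651, so ȳ = -651 / (6·(-64.5)) = 217/129.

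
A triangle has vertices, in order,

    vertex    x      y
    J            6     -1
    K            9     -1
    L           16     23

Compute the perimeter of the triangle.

|JK| = √((3)² + (0)²) = √9 = 3
|KL| = √((7)² + (24)²) = √625 = 25
|LJ| = √((-10)² + (-24)²) = √676 = 26
Perimeter = 3 + 25 + 26 = 54.

54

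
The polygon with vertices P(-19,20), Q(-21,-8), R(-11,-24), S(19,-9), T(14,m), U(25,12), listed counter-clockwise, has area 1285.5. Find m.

The doubled signed area Σ (x_i y_{i+1} − x_{i+1} y_i) is linear in m.
With m=0 it equals 2565; the coefficient of m is -6 (from the two edges through T).
So -6·m + 2565 = 2·1285.5 = 2571 ⇒ m = -1.

-1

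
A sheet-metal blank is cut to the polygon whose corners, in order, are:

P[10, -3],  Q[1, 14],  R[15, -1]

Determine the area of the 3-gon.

Σ = (143) + (-211) + (-35) = -103
Area = |Σ|/2 = 51.5.

51.5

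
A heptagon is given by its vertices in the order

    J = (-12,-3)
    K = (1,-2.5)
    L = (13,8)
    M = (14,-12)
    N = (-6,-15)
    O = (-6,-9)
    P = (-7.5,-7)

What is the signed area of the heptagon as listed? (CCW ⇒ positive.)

Apply Gauss's area formula: 2A = Σ (x_i·y_{i+1} − x_{i+1}·y_i), indices taken mod 7.
Σ = (33) + (40.5) + (-268) + (-282) + (-36) + (-25.5) + (-61.5) = -599.5
Signed area = Σ/2 = -299.75 (negative ⇒ clockwise traversal).

-299.75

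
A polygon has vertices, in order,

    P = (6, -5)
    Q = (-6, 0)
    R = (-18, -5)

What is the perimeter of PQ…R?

50

|PQ| = √((-12)² + (5)²) = √169 = 13
|QR| = √((-12)² + (-5)²) = √169 = 13
|RP| = √((24)² + (0)²) = √576 = 24
Perimeter = 13 + 13 + 24 = 50.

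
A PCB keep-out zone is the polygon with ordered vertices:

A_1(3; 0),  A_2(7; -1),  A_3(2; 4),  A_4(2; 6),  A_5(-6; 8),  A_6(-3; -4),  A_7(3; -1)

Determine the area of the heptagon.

74.5

Apply the surveyor's formula: 2A = Σ (x_i·y_{i+1} − x_{i+1}·y_i), indices taken mod 7.
Σ = (-3) + (30) + (4) + (52) + (48) + (15) + (3) = 149
Area = |Σ|/2 = 74.5.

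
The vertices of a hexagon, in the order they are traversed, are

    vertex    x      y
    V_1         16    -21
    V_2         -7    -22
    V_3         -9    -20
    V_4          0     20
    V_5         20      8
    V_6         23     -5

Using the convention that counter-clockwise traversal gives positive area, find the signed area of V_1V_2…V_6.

-912

Apply the shoelace (surveyor's) formula: 2A = Σ (x_i·y_{i+1} − x_{i+1}·y_i), indices taken mod 6.
Cross-terms: -499, -58, -180, -400, -284, -403  ⇒  Σ = -1824
Signed area = Σ/2 = -912 (negative ⇒ clockwise traversal).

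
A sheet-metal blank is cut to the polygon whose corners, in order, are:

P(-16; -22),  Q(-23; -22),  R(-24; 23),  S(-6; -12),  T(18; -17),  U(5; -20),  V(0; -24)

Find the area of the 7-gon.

623

Apply the surveyor's formula: 2A = Σ (x_i·y_{i+1} − x_{i+1}·y_i), indices taken mod 7.
Cross-terms: -154, -1057, 426, 318, -275, -120, -384  ⇒  Σ = -1246
Area = |Σ|/2 = 623.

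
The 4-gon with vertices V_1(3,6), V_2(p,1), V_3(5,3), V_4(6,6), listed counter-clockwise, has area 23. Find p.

-6

The doubled signed area Σ (x_i y_{i+1} − x_{i+1} y_i) is linear in p.
With p=0 it equals 28; the coefficient of p is -3 (from the two edges through V_2).
So -3·p + 28 = 2·23 = 46 ⇒ p = -6.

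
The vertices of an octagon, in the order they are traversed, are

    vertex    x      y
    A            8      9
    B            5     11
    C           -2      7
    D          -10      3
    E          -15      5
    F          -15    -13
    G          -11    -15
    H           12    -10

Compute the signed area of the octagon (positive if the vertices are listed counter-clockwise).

494.5

Apply the shoelace (surveyor's) formula: 2A = Σ (x_i·y_{i+1} − x_{i+1}·y_i), indices taken mod 8.
Cross-terms: 43, 57, 64, -5, 270, 82, 290, 188  ⇒  Σ = 989
Signed area = Σ/2 = 494.5 (positive ⇒ counter-clockwise traversal).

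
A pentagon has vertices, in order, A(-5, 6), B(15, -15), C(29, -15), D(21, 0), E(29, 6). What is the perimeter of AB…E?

|AB| = √((20)² + (-21)²) = √841 = 29
|BC| = √((14)² + (0)²) = √196 = 14
|CD| = √((-8)² + (15)²) = √289 = 17
|DE| = √((8)² + (6)²) = √100 = 10
|EA| = √((-34)² + (0)²) = √1156 = 34
Perimeter = 29 + 14 + 17 + 10 + 34 = 104.

104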